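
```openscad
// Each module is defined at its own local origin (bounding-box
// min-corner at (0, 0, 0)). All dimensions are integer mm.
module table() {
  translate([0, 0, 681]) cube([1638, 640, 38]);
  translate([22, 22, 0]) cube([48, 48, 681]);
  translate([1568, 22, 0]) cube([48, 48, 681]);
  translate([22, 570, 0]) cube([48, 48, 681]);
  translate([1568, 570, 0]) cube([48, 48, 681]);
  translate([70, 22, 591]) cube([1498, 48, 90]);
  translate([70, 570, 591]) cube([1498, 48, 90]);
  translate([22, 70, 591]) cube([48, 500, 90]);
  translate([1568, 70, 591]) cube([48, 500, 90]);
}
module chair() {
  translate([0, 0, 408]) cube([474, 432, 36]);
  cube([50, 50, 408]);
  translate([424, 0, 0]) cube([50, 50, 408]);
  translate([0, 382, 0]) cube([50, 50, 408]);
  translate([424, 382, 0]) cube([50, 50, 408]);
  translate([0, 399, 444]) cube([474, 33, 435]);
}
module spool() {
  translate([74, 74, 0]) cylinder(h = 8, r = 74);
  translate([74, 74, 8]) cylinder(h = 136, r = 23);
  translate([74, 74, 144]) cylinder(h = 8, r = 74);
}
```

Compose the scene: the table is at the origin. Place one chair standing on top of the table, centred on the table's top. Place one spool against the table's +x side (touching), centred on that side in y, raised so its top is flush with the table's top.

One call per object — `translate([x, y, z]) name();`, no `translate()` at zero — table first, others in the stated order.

table();
translate([582, 104, 719]) chair();
translate([1638, 246, 567]) spool();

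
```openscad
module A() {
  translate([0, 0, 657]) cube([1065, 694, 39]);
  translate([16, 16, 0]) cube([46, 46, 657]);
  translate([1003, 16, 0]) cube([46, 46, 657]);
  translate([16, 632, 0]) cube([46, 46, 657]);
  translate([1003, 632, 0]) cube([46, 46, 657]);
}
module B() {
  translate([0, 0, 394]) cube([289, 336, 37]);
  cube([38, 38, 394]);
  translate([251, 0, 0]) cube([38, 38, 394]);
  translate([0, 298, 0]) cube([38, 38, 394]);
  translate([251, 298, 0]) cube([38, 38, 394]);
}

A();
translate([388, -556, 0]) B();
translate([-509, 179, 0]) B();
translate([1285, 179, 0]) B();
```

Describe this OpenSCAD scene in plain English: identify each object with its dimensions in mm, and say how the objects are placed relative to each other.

A is a table: top 1065 mm (x) × 694 mm (y), 39 mm thick, upper face at z = 696 mm, on four 46×46 mm square legs, each inset 16 mm from the nearest pair of top edges, running from z = 0 to the bottom of the top.

B is a simple wooden stool: a rectangular seat 289 mm (x) by 336 mm (y), 37 mm thick, top face at z = 431 mm, on four square legs, each 38×38 mm in cross-section. The legs rest on z = 0, each flush with a corner of the seat.

Three stools sit around the table at the −y, −x, +x sides.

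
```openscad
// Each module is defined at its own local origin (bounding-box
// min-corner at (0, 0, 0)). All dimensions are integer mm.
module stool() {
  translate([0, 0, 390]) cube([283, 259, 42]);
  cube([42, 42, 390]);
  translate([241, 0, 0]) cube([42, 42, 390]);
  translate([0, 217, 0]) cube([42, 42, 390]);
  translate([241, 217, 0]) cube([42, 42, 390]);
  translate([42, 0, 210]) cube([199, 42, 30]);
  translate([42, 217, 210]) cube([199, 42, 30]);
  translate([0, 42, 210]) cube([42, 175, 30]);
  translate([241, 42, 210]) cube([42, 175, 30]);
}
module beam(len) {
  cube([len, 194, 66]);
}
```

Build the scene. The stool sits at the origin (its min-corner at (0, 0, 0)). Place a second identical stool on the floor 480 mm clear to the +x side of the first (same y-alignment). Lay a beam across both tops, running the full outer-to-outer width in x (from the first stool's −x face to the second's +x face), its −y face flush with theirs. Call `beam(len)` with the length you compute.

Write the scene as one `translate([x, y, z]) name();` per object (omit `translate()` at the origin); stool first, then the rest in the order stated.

stool();
translate([763, 0, 0]) stool();
translate([0, 0, 432]) beam(1046);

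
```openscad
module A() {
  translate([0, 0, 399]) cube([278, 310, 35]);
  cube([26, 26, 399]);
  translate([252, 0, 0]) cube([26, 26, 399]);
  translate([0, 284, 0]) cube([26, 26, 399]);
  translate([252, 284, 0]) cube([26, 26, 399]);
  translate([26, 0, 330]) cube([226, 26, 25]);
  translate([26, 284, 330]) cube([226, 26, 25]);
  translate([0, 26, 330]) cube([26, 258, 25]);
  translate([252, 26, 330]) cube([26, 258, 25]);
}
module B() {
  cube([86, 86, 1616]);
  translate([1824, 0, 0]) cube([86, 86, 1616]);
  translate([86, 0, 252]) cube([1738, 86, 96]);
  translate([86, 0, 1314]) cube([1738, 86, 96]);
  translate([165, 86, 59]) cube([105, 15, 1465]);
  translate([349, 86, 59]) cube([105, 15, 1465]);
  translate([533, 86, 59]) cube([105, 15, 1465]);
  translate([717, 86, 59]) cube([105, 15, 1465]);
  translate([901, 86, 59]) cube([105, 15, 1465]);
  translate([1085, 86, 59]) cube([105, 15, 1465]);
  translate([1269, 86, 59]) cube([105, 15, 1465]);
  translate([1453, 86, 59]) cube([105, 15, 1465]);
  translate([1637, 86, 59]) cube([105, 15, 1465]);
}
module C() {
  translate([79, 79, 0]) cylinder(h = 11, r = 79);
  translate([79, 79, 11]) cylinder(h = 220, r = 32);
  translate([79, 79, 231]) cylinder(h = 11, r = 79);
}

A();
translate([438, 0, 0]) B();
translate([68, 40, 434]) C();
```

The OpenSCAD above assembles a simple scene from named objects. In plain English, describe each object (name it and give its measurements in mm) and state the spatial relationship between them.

A is a simple wooden stool: a rectangular seat 278 mm (x) by 310 mm (y), 35 mm thick, top face at z = 434 mm, on four square legs, each 26×26 mm in cross-section. The legs rest on z = 0, each flush with a corner of the seat. Four stretchers, 26 mm wide and 25 mm tall, connect adjacent legs with their undersides at z = 330 mm, each running between the inner faces of the legs it joins and aligned with the legs' outer faces on the other axis.

B is a fence section. Two 86×86 mm posts, 1616 mm tall, stand on the floor with a clear span of 1738 mm between their inner faces. Two horizontal rails of 86×96 mm section span the gap between the posts with their undersides at z = 252 mm and z = 1314 mm, flush with the posts' −y face. 9 pickets, each 105 mm wide, 15 mm thick and 1465 mm tall, are fixed to the +y face of the rails with their bottoms at z = 59 mm, evenly spaced across the span with equal gaps (rounded down to the nearest mm) at the −x end and between each pair — any rounding remainder accumulates at the +x end.

C is a spool: two coaxial disc flanges of radius 79 mm and thickness 11 mm, joined by a core cylinder of radius 32 mm and height 220 mm. The lower flange rests on z = 0 and the three cylinders share a vertical axis.

The fence section is on the floor beside the stool on its +x side. The spool is on top of the stool.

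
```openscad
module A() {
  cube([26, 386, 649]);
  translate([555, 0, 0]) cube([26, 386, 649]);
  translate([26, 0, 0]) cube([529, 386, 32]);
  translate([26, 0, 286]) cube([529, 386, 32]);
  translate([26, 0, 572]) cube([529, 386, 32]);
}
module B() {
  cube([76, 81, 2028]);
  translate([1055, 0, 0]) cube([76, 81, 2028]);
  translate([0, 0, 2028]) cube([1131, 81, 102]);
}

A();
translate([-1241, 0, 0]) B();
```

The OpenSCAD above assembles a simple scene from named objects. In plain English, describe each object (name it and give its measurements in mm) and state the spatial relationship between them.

A is an open bookshelf. Two side panels, each 26 mm thick, 386 mm deep and 649 mm tall, stand 581 mm apart (outside-to-outside). Between them sit 3 shelves, each 32 mm thick and 386 mm deep, spanning the full gap between the sides. The bottom shelf rests on the floor (its underside at z = 0) and the clear gap between one shelf's top and the next shelf's underside is 254 mm.

B is a door frame. The clear opening is 979 mm wide and 2028 mm high. Two 76 mm wide jambs, 81 mm deep, stand either side of the opening from the floor to the top of the opening. A 102 mm thick head sits across the top of both jambs, spanning the full outside width of the frame.

The door frame is on the floor beside the bookshelf on its −x side.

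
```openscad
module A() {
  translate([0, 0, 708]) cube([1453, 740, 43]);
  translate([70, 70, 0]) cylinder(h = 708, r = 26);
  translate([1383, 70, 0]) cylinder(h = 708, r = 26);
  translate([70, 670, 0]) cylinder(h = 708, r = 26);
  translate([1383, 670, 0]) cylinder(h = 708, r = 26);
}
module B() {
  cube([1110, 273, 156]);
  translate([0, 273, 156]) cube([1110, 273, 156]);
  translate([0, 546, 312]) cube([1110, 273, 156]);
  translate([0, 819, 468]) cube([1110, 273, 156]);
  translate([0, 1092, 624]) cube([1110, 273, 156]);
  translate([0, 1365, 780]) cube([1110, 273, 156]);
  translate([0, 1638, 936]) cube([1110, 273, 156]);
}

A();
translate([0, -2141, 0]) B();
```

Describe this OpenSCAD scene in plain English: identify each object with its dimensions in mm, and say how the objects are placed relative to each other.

A is a rectangular dining table. The top is 1453×740×43 mm with its upper surface at z = 751 mm. It stands on four round legs of 52 mm diameter, each leg's bounding box inset 44 mm from the nearest pair of top edges, running from the floor to the underside of the top.

B is a straight staircase of 7 solid steps. Each step is 1110 mm wide (x), 273 mm deep (y, the going) and 156 mm tall (the rise). The first step rests on the floor; each subsequent step sits one going further in +y and one rise higher in +z, directly behind and above the previous step with no overlap.

The staircase is on the floor beside the table on its −y side.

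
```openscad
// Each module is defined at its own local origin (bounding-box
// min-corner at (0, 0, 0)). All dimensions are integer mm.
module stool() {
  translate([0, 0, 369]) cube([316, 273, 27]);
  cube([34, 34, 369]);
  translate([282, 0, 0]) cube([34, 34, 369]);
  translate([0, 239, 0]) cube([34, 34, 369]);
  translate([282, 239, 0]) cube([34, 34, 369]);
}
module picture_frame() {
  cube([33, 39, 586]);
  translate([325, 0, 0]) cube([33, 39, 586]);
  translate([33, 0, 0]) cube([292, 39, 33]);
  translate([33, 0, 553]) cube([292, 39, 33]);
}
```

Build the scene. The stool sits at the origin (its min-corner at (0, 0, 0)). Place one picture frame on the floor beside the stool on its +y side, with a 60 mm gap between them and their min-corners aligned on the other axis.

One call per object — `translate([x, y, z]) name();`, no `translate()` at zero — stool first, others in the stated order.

stool();
translate([0, 333, 0]) picture_frame();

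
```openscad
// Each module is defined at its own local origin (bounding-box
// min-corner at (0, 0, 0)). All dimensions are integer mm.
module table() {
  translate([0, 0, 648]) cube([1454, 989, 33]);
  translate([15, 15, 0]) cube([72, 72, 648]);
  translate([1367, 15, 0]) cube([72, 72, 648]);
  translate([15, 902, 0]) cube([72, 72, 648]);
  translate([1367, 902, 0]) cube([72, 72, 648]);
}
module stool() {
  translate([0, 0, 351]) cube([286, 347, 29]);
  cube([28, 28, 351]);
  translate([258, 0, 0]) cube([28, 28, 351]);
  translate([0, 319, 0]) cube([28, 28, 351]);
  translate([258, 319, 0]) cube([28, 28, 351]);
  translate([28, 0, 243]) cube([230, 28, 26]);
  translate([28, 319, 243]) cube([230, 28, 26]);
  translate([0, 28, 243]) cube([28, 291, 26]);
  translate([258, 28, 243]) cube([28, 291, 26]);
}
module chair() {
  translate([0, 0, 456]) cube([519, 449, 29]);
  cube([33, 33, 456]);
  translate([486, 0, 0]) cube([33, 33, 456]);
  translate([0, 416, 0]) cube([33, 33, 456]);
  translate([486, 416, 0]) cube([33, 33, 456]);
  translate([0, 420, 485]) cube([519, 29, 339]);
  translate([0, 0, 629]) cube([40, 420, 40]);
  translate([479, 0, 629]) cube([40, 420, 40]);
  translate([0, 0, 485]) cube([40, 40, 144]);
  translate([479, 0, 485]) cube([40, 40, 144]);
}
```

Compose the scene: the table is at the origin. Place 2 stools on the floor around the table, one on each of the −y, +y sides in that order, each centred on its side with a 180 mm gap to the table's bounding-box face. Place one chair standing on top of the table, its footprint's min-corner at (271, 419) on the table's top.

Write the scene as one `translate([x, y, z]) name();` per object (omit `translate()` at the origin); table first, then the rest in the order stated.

table();
translate([584, -527, 0]) stool();
translate([584, 1169, 0]) stool();
translate([271, 419, 681]) chair();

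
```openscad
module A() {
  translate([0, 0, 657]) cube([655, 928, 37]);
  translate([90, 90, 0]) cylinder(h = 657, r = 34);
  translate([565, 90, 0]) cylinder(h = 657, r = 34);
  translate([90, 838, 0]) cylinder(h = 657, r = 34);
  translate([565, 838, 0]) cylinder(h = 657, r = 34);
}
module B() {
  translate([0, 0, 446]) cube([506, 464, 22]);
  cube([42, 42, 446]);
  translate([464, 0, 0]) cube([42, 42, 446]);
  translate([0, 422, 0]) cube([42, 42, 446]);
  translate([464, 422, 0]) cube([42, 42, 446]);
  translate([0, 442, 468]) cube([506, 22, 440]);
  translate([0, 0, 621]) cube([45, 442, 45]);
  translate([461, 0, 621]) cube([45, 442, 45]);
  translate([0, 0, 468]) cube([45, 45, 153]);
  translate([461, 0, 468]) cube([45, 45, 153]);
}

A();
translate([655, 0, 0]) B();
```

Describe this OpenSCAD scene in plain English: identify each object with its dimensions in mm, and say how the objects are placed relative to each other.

A is a table: top 655 mm (x) × 928 mm (y), 37 mm thick, upper face at z = 694 mm, on four round legs of 68 mm diameter, each leg's bounding box inset 56 mm from the nearest pair of top edges, running from z = 0 to the bottom of the top.

B is a chair: 506×464 mm seat, 22 mm thick, top at z = 468 mm, on four 42 mm square corner legs flush with the seat edges. A 22 mm thick backrest slab spans the full seat width, extending 440 mm above the seat top, its back face flush with the seat's +y edge. Two armrests of 45×45 mm section run along each side from the seat's front edge to the front of the backrest, top faces 198 mm above the seat top and outer faces flush with the seat's x-edges; a 45×45 mm post under the front of each armrest stands on the seat at the front corner.

The chair is against the table's +x side, with their −y faces flush.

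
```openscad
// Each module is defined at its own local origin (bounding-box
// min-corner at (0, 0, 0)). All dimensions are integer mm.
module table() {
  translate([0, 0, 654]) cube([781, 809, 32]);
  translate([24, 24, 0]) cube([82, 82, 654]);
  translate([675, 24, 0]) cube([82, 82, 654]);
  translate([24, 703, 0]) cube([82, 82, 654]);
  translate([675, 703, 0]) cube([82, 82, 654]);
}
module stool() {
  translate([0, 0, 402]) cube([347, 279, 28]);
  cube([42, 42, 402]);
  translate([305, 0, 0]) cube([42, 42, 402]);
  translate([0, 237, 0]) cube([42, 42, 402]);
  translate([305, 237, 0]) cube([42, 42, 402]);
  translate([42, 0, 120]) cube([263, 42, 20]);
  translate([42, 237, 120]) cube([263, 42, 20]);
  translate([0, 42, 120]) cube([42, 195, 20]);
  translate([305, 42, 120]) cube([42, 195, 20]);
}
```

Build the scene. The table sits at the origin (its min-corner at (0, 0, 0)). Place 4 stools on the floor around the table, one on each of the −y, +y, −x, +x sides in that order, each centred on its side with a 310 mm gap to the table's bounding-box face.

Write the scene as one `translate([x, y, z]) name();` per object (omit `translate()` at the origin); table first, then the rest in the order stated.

table();
translate([217, -589, 0]) stool();
translate([217, 1119, 0]) stool();
translate([-657, 265, 0]) stool();
translate([1091, 265, 0]) stool();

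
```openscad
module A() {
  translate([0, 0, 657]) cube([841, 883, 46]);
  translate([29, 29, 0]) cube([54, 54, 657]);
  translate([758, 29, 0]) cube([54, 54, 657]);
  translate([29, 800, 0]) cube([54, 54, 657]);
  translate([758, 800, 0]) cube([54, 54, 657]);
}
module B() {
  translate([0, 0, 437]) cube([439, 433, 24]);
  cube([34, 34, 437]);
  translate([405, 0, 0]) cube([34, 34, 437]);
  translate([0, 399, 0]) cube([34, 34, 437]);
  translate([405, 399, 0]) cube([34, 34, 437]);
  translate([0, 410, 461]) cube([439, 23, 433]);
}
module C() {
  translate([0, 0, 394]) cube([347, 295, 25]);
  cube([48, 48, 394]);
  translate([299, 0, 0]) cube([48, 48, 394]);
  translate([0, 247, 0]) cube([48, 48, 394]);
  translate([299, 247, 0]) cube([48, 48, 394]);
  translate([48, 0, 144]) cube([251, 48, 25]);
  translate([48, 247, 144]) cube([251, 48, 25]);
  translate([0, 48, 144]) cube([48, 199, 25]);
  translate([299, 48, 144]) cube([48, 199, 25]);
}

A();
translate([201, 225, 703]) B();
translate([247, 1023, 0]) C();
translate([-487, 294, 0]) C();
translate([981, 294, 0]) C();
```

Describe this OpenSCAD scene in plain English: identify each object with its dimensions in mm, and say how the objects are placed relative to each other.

A is a table: top 841 mm (x) × 883 mm (y), 46 mm thick, upper face at z = 703 mm, on four 54×54 mm square legs, each inset 29 mm from the nearest pair of top edges, running from z = 0 to the bottom of the top.

B is a chair. The seat is a 439×433×24 mm slab with its top at z = 461 mm, on four 34×34 mm corner legs (flush with the seat edges, standing on z = 0). A flat backrest 23 mm thick, 433 mm tall, spans the full seat width and rises from the seat top along its +y edge, rear face flush with the rear of the seat.

C is a four-legged stool. The seat is 347×295 mm, 25 mm thick, top at z = 419 mm. It stands on four square legs, each 48×48 mm in cross-section, from z = 0 to the seat underside, each flush with a corner of the seat. Four stretchers, 48 mm wide and 25 mm tall, connect adjacent legs with their undersides at z = 144 mm, each running between the inner faces of the legs it joins and aligned with the legs' outer faces on the other axis.

The chair is on top of the table, centred. Three stools sit around the table at the +y, −x, +x sides.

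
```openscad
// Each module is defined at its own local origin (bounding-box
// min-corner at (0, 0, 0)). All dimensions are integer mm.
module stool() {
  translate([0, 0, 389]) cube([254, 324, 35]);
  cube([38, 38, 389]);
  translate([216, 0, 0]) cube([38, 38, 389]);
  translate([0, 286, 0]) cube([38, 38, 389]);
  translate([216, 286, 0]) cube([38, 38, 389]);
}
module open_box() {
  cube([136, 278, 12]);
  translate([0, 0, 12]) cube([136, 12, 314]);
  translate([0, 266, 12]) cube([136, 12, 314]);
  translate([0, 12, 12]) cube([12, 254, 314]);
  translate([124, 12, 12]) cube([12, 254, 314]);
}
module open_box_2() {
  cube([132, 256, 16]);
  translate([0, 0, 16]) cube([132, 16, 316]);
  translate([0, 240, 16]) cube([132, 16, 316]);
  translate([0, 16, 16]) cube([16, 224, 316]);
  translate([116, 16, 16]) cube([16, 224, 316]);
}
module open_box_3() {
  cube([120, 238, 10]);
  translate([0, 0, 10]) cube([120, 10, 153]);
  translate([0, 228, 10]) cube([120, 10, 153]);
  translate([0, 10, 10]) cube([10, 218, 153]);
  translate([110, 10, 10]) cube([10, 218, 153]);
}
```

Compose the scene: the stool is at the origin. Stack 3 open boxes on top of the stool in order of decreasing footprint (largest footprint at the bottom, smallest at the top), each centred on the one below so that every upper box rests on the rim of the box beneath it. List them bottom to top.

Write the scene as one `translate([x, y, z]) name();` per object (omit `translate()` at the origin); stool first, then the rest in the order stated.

stool();
translate([59, 23, 424]) open_box();
translate([61, 34, 750]) open_box_2();
translate([67, 43, 1082]) open_box_3();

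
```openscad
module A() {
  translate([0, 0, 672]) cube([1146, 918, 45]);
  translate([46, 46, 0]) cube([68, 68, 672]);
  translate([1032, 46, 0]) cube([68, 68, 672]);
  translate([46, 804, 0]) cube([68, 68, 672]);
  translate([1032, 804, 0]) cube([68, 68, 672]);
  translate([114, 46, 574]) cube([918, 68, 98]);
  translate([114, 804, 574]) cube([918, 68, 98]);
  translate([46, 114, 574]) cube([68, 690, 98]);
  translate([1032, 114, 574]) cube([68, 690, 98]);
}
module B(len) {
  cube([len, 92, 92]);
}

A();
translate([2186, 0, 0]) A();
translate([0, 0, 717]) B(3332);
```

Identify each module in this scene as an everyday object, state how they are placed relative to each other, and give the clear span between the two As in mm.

A is a table. B is a beam. A beam spans the tops of two tables. The clear span between the two tables is 1040 mm.

Second table starts at x = 2186; first ends at x = 1146; clear span = 2186 − 1146 = 1040 mm.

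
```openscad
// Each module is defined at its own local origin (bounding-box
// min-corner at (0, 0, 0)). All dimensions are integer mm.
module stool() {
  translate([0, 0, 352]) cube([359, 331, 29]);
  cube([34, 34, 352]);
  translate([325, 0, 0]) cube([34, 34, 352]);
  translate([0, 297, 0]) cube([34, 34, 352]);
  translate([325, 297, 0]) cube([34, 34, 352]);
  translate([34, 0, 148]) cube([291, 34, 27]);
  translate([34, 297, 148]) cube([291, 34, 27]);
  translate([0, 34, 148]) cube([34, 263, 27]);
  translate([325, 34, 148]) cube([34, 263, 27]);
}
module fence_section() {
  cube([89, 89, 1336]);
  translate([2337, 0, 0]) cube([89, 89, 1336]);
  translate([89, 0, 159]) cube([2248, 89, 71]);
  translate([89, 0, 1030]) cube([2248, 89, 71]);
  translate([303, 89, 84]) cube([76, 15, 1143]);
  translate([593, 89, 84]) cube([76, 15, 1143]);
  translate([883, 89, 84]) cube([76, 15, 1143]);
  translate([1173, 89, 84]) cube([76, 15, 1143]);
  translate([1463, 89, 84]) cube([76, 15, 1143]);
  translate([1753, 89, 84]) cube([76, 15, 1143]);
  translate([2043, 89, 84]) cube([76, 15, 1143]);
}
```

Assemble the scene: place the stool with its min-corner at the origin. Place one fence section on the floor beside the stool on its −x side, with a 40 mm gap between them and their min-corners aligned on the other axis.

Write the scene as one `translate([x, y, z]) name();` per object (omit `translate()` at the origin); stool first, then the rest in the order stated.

stool();
translate([-2466, 0, 0]) fence_section();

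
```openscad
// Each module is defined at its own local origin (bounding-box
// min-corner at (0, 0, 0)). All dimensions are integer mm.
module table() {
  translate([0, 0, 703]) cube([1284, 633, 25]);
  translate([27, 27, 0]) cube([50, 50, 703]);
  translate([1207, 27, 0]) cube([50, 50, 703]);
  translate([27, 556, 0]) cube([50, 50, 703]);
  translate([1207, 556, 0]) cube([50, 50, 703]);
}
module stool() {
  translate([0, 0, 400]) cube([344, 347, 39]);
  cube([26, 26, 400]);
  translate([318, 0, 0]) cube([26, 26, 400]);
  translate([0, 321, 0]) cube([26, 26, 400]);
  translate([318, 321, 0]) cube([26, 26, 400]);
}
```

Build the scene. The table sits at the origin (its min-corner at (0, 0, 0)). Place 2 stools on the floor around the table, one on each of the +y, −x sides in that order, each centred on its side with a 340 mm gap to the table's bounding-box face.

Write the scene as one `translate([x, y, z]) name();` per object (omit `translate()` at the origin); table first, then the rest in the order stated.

table();
translate([470, 973, 0]) stool();
translate([-684, 143, 0]) stool();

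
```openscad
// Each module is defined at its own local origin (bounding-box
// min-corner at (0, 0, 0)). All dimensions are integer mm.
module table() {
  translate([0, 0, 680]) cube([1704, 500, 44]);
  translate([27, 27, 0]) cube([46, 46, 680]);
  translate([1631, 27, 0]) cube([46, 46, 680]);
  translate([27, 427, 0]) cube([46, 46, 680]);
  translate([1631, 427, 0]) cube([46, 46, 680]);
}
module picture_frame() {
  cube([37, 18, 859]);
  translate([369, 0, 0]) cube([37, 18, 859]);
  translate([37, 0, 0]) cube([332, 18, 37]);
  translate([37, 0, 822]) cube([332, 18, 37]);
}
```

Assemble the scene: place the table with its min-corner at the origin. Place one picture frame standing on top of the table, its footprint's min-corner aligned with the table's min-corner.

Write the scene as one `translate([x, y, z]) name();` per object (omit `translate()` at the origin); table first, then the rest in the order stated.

table();
translate([0, 0, 724]) picture_frame();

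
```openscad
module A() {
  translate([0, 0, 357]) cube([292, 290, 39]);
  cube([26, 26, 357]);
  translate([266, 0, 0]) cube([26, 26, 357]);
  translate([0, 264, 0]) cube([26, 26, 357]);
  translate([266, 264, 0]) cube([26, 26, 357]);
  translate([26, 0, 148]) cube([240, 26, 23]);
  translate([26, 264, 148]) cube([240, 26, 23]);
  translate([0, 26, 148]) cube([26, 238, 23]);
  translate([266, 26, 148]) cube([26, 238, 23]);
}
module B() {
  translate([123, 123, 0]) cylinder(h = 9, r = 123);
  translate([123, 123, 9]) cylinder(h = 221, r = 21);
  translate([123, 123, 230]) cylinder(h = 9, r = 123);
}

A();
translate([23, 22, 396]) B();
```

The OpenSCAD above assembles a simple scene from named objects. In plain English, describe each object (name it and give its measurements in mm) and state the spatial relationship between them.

A is a four-legged stool. The seat is 292×290 mm, 39 mm thick, top at z = 396 mm. It stands on four square legs, each 26×26 mm in cross-section, from z = 0 to the seat underside, each flush with a corner of the seat. Four stretchers, 26 mm wide and 23 mm tall, connect adjacent legs with their undersides at z = 148 mm, each running between the inner faces of the legs it joins and aligned with the legs' outer faces on the other axis.

B is a spool: two coaxial disc flanges of radius 123 mm and thickness 9 mm, joined by a core cylinder of radius 21 mm and height 221 mm. The lower flange rests on z = 0 and the three cylinders share a vertical axis.

The spool is on top of the stool, centred.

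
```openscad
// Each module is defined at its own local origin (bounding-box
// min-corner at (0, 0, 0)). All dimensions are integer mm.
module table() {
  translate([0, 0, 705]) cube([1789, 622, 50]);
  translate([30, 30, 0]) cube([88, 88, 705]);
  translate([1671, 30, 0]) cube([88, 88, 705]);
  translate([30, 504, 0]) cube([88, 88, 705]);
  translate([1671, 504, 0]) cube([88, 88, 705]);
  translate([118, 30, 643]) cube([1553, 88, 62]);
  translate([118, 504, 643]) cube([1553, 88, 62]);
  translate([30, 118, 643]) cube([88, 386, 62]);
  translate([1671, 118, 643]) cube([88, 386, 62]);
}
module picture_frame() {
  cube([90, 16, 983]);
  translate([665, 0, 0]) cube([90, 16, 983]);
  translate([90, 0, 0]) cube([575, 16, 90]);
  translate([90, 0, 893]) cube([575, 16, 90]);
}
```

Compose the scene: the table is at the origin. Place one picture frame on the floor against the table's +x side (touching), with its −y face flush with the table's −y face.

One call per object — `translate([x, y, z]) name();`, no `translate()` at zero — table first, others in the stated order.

table();
translate([1789, 0, 0]) picture_frame();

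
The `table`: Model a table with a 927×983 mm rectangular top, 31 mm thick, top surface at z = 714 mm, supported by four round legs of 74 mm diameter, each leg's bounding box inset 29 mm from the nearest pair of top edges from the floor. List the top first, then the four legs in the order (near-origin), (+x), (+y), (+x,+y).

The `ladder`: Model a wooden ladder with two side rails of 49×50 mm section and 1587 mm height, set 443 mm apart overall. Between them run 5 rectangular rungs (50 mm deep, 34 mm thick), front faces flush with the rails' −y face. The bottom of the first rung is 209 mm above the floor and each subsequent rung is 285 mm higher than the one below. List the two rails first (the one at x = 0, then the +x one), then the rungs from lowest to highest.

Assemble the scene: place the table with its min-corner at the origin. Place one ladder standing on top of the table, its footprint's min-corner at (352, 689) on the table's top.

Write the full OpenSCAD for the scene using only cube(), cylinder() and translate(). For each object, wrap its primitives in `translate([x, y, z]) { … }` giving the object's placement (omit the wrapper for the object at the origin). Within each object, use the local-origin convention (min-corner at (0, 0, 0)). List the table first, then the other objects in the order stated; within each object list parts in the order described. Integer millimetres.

translate([0, 0, 683]) cube([927, 983, 31]);
translate([66, 66, 0]) cylinder(h = 683, r = 37);
translate([861, 66, 0]) cylinder(h = 683, r = 37);
translate([66, 917, 0]) cylinder(h = 683, r = 37);
translate([861, 917, 0]) cylinder(h = 683, r = 37);
translate([352, 689, 714]) {
  cube([49, 50, 1587]);
  translate([394, 0, 0]) cube([49, 50, 1587]);
  translate([49, 0, 209]) cube([345, 50, 34]);
  translate([49, 0, 494]) cube([345, 50, 34]);
  translate([49, 0, 779]) cube([345, 50, 34]);
  translate([49, 0, 1064]) cube([345, 50, 34]);
  translate([49, 0, 1349]) cube([345, 50, 34]);
}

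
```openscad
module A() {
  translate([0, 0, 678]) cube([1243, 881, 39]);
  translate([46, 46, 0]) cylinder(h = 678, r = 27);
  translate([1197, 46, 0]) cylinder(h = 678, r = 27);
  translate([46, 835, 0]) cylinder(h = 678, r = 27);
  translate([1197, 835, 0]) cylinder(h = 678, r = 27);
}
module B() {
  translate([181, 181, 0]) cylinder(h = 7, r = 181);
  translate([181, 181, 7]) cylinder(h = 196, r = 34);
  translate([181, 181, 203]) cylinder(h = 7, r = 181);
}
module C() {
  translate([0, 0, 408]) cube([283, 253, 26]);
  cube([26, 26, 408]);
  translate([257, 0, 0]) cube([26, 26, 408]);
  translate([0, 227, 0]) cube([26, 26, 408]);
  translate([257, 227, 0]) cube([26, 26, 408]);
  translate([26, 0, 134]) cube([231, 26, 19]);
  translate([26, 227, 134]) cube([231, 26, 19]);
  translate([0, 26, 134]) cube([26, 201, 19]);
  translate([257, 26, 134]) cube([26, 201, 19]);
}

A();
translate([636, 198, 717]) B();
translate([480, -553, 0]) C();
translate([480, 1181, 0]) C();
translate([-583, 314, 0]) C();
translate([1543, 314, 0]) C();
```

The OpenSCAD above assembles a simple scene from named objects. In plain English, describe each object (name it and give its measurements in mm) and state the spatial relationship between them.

A is a table: top 1243 mm (x) × 881 mm (y), 39 mm thick, upper face at z = 717 mm, on four round legs of 54 mm diameter, each leg's bounding box inset 19 mm from the nearest pair of top edges, running from z = 0 to the bottom of the top.

B is a spool: two coaxial disc flanges of radius 181 mm and thickness 7 mm, joined by a core cylinder of radius 34 mm and height 196 mm. The lower flange rests on z = 0 and the three cylinders share a vertical axis.

C is a four-legged stool. The seat is 283×253 mm, 26 mm thick, top at z = 434 mm. It stands on four square legs, each 26×26 mm in cross-section, from z = 0 to the seat underside, each flush with a corner of the seat. Four stretchers, 26 mm wide and 19 mm tall, connect adjacent legs with their undersides at z = 134 mm, each running between the inner faces of the legs it joins and aligned with the legs' outer faces on the other axis.

The spool is on top of the table. Four stools sit around the table at the −y, +y, −x, +x sides.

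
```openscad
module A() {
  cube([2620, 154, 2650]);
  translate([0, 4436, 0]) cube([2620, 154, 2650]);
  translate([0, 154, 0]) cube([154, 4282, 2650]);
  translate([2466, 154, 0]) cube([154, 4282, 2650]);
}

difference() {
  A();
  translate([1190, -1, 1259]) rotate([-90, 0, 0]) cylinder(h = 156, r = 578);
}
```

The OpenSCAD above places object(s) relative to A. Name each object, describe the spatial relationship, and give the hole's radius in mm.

The subtracted cylinder has r = 578 mm.

A is a house frame. The house frame has a circular hole through its front wall. The hole's radius is 578 mm.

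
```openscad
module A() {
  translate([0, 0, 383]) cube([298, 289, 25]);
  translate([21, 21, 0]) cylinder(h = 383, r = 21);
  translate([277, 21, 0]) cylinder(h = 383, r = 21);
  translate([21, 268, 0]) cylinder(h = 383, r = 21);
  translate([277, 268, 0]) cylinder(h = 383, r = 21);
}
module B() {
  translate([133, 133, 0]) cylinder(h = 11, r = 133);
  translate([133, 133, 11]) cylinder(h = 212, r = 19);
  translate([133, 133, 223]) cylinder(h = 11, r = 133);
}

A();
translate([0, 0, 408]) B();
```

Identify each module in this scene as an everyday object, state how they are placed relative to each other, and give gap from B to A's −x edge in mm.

The spool's min-x is at 0; the stool's min-x is 0; gap = 0 mm.

A is a stool. B is a spool. The spool is on top of the stool. The gap from the spool to the stool's −x edge is 0 mm.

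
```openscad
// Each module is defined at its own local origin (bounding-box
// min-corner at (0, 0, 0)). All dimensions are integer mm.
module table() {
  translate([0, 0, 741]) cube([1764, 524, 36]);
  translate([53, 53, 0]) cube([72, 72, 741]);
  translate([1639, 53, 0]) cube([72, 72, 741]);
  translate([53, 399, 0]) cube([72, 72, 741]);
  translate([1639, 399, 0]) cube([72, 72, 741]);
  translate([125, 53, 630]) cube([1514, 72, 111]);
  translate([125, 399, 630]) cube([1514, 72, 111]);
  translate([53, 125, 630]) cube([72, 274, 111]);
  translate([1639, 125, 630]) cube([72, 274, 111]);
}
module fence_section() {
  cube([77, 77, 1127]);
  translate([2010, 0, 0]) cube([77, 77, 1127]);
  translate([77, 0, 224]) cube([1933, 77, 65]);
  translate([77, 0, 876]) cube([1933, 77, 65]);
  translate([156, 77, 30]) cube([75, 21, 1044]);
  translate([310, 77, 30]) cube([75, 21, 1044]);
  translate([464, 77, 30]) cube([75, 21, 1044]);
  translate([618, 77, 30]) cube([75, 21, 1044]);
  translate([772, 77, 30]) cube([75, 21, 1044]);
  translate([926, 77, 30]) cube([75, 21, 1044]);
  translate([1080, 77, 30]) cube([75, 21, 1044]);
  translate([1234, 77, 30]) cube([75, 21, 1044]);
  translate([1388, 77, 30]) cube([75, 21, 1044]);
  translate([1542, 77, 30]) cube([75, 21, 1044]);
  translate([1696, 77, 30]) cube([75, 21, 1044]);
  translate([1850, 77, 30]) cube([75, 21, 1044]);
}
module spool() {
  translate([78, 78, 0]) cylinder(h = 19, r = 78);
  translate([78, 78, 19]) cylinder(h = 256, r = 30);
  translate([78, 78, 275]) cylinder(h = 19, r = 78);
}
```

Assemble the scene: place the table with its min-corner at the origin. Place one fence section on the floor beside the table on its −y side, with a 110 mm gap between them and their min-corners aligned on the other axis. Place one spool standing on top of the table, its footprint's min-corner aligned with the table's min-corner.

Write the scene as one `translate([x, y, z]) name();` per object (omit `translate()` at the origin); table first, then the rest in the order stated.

table();
translate([0, -208, 0]) fence_section();
translate([0, 0, 777]) spool();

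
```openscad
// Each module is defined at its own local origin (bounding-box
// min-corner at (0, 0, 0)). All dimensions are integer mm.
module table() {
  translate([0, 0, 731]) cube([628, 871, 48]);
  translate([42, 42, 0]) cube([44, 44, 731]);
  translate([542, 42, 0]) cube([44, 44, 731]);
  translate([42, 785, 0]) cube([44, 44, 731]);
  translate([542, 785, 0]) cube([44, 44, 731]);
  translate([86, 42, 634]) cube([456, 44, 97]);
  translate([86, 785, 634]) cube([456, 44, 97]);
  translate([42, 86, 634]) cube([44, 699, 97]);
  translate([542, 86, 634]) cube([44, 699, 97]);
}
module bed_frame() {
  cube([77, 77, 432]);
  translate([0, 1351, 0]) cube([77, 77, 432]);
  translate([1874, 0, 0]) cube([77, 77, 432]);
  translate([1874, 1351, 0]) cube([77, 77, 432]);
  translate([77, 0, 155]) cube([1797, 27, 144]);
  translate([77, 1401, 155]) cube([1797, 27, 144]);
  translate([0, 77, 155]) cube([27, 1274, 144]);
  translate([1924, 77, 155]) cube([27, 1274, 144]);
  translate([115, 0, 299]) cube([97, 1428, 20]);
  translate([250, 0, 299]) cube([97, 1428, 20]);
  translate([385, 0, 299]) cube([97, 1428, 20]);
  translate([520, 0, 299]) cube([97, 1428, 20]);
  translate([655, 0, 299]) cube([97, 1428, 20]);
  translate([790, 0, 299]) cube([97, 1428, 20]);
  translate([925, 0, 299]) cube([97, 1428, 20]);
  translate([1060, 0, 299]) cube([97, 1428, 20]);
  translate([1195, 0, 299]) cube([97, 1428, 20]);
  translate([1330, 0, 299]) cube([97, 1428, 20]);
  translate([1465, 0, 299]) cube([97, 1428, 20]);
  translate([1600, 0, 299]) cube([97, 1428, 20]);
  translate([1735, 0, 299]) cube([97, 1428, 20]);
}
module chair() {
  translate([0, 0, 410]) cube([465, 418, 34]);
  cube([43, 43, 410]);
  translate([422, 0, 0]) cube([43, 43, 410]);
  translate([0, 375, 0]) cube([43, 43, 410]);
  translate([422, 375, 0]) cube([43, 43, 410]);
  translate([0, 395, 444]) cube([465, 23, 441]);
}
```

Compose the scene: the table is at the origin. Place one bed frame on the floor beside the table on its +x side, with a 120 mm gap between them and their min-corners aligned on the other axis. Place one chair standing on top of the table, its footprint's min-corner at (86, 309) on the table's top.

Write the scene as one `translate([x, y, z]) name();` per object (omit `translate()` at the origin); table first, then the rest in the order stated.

table();
translate([748, 0, 0]) bed_frame();
translate([86, 309, 779]) chair();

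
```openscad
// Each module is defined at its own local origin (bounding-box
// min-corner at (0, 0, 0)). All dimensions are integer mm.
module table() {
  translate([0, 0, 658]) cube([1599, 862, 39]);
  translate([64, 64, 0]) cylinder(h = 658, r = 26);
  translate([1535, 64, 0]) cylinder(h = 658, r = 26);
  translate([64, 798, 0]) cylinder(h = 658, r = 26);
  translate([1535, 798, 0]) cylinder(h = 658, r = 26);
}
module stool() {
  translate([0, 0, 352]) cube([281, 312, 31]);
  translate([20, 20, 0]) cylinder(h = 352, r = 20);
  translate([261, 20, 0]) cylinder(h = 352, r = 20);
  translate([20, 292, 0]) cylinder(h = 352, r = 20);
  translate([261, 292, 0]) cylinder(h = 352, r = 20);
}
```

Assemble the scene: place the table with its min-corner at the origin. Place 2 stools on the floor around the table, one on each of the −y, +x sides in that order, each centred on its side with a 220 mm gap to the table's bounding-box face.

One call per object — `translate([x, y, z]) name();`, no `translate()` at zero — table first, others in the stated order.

table();
translate([659, -532, 0]) stool();
translate([1819, 275, 0]) stool();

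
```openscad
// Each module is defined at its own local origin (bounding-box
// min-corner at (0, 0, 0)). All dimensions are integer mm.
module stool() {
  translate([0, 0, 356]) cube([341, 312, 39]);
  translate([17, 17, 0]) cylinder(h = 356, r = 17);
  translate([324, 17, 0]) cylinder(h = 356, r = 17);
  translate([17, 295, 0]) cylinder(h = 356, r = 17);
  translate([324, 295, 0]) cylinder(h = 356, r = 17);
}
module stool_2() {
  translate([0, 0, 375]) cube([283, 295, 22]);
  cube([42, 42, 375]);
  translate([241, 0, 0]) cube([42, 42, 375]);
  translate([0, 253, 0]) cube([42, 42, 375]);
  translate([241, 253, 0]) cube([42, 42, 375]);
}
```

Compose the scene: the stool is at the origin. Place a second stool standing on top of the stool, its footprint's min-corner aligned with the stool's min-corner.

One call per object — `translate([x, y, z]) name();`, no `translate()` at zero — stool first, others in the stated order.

stool();
translate([0, 0, 395]) stool_2();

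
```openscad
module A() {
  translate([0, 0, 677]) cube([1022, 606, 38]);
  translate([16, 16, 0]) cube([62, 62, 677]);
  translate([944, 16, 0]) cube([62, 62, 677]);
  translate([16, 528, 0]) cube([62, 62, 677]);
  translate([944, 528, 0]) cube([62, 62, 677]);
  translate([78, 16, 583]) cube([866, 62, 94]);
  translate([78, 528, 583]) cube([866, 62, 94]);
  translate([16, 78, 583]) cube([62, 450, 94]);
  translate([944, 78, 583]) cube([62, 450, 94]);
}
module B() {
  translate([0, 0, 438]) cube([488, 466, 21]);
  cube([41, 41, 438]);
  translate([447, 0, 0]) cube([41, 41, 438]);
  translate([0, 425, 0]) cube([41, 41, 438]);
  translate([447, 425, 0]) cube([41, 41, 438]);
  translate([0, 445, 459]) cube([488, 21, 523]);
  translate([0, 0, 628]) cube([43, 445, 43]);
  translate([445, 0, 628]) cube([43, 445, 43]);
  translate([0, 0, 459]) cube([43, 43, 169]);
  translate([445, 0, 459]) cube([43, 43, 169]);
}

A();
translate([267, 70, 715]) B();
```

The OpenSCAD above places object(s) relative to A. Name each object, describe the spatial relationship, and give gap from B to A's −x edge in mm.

The chair's min-x is at 267; the table's min-x is 0; gap = 267 mm.

A is a table. B is a chair. The chair is on top of the table, centred. The gap from the chair to the table's −x edge is 267 mm.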